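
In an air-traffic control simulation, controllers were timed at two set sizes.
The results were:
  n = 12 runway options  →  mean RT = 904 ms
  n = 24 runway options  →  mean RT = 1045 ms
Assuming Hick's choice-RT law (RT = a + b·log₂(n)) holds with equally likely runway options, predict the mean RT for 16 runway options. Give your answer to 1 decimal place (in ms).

962.5 ms

Fit slope and intercept:
  b = (1045 − 904) / (log₂ 24 − log₂ 12) = 141 / (4.5850 − 3.5850) = 141.000 ms/bit
  a = 904 − 141.000 × 3.5850 = 398.520 ms
Then RT(16) = 398.520 + 141.000 × log₂ 16 = 398.520 + 141.000 × 4 ≈ 962.520 ms.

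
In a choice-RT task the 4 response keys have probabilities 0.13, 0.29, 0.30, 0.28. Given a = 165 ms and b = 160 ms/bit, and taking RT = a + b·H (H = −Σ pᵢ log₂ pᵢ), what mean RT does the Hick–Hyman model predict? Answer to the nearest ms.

475 ms

H = 0.13·log₂(1/0.13) + 0.29·log₂(1/0.29) + 0.30·log₂(1/0.30) + 0.28·log₂(1/0.28) = 1.9359 bits.
RT = 165 + 160 × 1.9359 = 474.74 ms.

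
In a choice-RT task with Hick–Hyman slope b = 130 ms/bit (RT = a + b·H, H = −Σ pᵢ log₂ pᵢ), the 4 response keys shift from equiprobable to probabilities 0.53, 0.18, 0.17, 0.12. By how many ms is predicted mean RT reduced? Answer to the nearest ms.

35 ms

The RT saving is b·ΔH. Equiprobable H₀ = log₂(4) = 2.0000 bits; with the given probabilities H = 1.7324 bits.
b·(H₀ − H) = 130 × (2.0000 − 1.7324) = 34.79 ms.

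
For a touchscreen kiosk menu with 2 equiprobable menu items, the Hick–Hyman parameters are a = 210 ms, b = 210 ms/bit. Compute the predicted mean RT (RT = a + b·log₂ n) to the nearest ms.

log₂(2) = 1 bits, so RT = 210 + 210 × 1 ≈ 420.000 ms.

420 ms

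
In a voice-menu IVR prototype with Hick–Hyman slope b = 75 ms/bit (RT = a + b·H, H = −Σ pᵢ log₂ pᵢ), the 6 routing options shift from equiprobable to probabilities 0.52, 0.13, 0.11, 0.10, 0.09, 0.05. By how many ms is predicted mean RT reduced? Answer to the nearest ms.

38 ms

The RT saving is b·ΔH. Equiprobable H₀ = log₂(6) = 2.5850 bits; with the given probabilities H = 2.0845 bits.
b·(H₀ − H) = 75 × (2.5850 − 2.0845) = 37.54 ms.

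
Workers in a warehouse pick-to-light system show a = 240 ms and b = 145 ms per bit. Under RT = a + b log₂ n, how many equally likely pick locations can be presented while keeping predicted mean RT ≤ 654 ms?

7

Information budget: (654 − 240)/145 = 2.8552 bits, so n ≤ 2^2.8552 = 7.236 → at most 7.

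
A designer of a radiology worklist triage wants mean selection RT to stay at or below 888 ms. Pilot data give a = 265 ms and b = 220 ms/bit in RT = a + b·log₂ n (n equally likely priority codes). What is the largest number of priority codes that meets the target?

220·log₂ n ≤ 888 − 265 = 623, giving log₂ n ≤ 2.8318 and n ≤ 7.120. The largest whole number is 7.

7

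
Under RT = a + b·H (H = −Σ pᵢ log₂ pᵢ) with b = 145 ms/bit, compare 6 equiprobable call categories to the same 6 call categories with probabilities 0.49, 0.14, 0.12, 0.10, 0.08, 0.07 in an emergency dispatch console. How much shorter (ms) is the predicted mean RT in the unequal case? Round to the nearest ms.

62 ms

The RT saving is b·ΔH. Equiprobable H₀ = log₂(6) = 2.5850 bits; with the given probabilities H = 2.1607 bits.
b·(H₀ − H) = 145 × (2.5850 − 2.1607) = 61.52 ms.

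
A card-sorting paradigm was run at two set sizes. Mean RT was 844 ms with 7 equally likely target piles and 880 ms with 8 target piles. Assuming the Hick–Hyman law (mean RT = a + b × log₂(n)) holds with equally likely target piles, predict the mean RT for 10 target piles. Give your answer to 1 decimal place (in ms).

940.2 ms

Fit slope and intercept:
  b = (880 − 844) / (log₂ 8 − log₂ 7) = 36 / (3 − 2.8074) = 186.872 ms/bit
  a = 844 − 186.872 × 2.8074 = 319.384 ms
Then RT(10) = 319.384 + 186.872 × log₂ 10 = 319.384 + 186.872 × 3.3219 ≈ 940.159 ms.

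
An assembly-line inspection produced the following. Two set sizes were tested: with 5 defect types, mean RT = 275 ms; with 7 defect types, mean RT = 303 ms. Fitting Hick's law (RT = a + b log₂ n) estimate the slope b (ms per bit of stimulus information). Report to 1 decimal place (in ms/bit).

b = (RT₂ − RT₁)/(log₂ n₂ − log₂ n₁) = (303 − 275)/(2.8074 − 2.3219) = 57.681 ms/bit.

57.7 ms/bit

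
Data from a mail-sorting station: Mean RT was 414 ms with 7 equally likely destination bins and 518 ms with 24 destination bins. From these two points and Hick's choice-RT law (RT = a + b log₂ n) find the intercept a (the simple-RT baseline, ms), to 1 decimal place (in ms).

249.8 ms

The slope on a log₂ axis is (518 − 414) / (4.5850 − 2.8074) = 58.506 ms/bit.
Intercept: a = 414 − 58.506·log₂(7) = 249.754 ms.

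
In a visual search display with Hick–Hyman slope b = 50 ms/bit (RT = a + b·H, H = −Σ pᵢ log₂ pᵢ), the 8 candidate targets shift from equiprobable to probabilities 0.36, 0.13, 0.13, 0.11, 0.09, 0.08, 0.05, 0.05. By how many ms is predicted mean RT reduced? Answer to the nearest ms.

Equiprobable entropy H₀ = log₂ 8 = 3.0000 bits.
Skewed entropy H = −Σ pᵢ log₂ pᵢ = 2.6825 bits.
ΔRT = b·(H₀ − H) = 50 × 0.3175 = 15.87 ms.

16 ms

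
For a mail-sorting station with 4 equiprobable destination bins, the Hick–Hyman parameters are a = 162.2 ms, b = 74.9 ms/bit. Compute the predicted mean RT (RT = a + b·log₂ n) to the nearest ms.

log₂(4) = 2 bits, so RT = 162.2 + 74.9 × 2 ≈ 312.000 ms.

312 ms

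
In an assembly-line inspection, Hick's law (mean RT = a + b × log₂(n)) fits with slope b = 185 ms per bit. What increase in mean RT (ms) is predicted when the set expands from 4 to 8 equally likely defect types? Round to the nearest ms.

The intercept a cancels: ΔRT = b·(log₂ n₂ − log₂ n₁) = b·log₂(n₂/n₁).
log₂(8) − log₂(4) = log₂(8/4) = log₂(2) = 1.
ΔRT = 185 × 1.0000 = 185.000 ms.

185 ms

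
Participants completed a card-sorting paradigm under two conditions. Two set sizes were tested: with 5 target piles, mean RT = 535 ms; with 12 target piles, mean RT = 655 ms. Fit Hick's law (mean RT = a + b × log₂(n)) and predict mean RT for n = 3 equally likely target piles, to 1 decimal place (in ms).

Solve the two-equation system in a and b:
  b = (655 − 535) / (log₂ 12 − log₂ 5) = 120 / (3.5850 − 2.3219) = 95.009 ms/bit
  a = 535 − 95.009 × 2.3219 = 314.395 ms
Then RT(3) = 314.395 + 95.009 × log₂ 3 = 314.395 + 95.009 × 1.5850 ≈ 464.981 ms.

465.0 ms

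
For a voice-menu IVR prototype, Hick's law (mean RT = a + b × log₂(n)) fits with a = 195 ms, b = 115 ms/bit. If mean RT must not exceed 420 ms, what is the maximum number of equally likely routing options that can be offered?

3

Set 195 + 115·log₂ n ≤ 420 → log₂ n ≤ (420 − 195)/115 = 1.9565.
So n ≤ 2^1.9565 = 3.881; the largest integer n is 3.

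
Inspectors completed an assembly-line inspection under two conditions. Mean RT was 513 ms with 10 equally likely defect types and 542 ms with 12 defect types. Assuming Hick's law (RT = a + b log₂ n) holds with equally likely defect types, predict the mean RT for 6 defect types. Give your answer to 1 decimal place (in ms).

With log₂ n on the abscissa the relation is linear; from the two conditions:
  b = (542 − 513) / (log₂ 12 − log₂ 10) = 29 / (3.5850 − 3.3219) = 110.252 ms/bit
  a = 513 − 110.252 × 3.3219 = 146.752 ms
Then RT(6) = 146.752 + 110.252 × log₂ 6 = 146.752 + 110.252 × 2.5850 ≈ 431.748 ms.

431.7 ms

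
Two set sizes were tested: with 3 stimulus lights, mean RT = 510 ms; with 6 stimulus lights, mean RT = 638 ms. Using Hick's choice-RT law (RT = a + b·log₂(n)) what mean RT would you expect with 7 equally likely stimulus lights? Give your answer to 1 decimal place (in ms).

666.5 ms

With log₂ n on the abscissa the relation is linear; from the two conditions:
  b = (638 − 510) / (log₂ 6 − log₂ 3) = 128 / (2.5850 − 1.5850) = 128.000 ms/bit
  a = 510 − 128.000 × 1.5850 = 307.125 ms
Then RT(7) = 307.125 + 128.000 × log₂ 7 = 307.125 + 128.000 × 2.8074 ≈ 666.466 ms.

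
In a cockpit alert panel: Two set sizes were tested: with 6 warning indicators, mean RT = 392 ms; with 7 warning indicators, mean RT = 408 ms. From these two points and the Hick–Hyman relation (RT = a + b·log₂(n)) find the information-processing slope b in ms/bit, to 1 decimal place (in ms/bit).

The slope on a log₂ axis is (408 − 392) / (2.8074 − 2.5850) = 71.945 ms/bit.

71.9 ms/bit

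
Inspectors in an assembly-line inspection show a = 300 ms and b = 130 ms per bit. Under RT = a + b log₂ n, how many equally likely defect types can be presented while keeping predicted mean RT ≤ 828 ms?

Set 300 + 130·log₂ n ≤ 828 → log₂ n ≤ (828 − 300)/130 = 4.0615.
So n ≤ 2^4.0615 = 16.697; the largest integer n is 16.

16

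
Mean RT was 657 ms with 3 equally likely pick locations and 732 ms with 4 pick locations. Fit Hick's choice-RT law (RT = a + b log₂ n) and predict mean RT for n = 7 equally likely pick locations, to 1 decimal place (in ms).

RT is linear in log₂ n, so two points fix the line:
  b = (732 − 657) / (log₂ 4 − log₂ 3) = 75 / (2 − 1.5850) = 180.707 ms/bit
  a = 657 − 180.707 × 1.5850 = 370.587 ms
Then RT(7) = 370.587 + 180.707 × log₂ 7 = 370.587 + 180.707 × 2.8074 ≈ 877.894 ms.

877.9 ms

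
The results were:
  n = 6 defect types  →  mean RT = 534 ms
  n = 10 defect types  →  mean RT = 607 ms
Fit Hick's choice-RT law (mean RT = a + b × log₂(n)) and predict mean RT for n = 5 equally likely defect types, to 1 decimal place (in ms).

Solve the two-equation system in a and b:
  b = (607 − 534) / (log₂ 10 − log₂ 6) = 73 / (3.3219 − 2.5850) = 99.055 ms/bit
  a = 534 − 99.055 × 2.5850 = 277.947 ms
Then RT(5) = 277.947 + 99.055 × log₂ 5 = 277.947 + 99.055 × 2.3219 ≈ 507.945 ms.

507.9 ms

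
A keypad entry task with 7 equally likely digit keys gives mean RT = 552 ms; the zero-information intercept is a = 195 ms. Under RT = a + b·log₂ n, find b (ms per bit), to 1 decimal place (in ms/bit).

127.2 ms/bit

b = (552 − 195) / log₂(7) = 357 / 2.8074 = 127.166 ms/bit.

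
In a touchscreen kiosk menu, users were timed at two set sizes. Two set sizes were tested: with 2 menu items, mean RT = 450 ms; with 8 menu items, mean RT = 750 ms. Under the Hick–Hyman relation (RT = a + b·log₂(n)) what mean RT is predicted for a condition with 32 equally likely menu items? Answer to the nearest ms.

Fit slope and intercept:
  b = (750 − 450) / (log₂ 8 − log₂ 2) = 300 / (3 − 1) = 150 ms/bit
  a = 450 − 150 × 1 = 300 ms
Then RT(32) = 300 + 150 × log₂ 32 = 300 + 150 × 5 ≈ 1050.000 ms.

1050 ms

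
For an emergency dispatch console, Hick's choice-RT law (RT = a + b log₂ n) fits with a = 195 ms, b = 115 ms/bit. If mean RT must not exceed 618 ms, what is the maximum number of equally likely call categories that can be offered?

12

115·log₂ n ≤ 618 − 195 = 423, giving log₂ n ≤ 3.6783 and n ≤ 12.802. The largest whole number is 12.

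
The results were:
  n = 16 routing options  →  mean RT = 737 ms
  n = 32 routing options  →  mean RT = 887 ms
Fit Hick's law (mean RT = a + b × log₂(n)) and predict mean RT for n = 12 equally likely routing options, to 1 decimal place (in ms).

674.7 ms

Fit slope and intercept:
  b = (887 − 737) / (log₂ 32 − log₂ 16) = 150 / (5 − 4) = 150.000 ms/bit
  a = 737 − 150.000 × 4 = 137.000 ms
Then RT(12) = 137.000 + 150.000 × log₂ 12 = 137.000 + 150.000 × 3.5850 ≈ 674.744 ms.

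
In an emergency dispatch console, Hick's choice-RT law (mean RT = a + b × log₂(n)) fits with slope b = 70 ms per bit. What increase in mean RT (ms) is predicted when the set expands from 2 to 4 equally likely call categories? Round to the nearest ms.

ΔRT = (a + b log₂ n₂) − (a + b log₂ n₁) = b·(log₂ n₂ − log₂ n₁).
log₂(4) − log₂(2) = log₂(4/2) = log₂(2) = 1.
ΔRT = 70 × 1.0000 = 70.000 ms.

70 ms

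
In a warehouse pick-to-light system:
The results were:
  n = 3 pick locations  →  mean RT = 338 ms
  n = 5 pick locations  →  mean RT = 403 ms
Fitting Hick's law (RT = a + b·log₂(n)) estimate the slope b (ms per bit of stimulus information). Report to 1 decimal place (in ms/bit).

88.2 ms/bit

The slope on a log₂ axis is (403 − 338) / (2.3219 − 1.5850) = 88.200 ms/bit.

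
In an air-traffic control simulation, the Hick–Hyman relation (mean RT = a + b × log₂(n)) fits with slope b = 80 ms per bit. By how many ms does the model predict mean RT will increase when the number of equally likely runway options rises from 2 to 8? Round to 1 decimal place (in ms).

The intercept a cancels: ΔRT = b·(log₂ n₂ − log₂ n₁) = b·log₂(n₂/n₁).
log₂(8) − log₂(2) = log₂(8/2) = log₂(4) = 2.
ΔRT = 80 × 2.0000 = 160.000 ms.

160.0 ms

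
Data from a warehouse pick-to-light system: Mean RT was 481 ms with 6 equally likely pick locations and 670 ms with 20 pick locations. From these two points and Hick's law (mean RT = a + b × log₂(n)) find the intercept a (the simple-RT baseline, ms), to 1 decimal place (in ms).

Slope: b = (670 − 481) / (log₂ 20 − log₂ 6) = 189/1.7370 = 108.810 ms/bit.
Intercept: a = 481 − 108.810·log₂(6) = 199.729 ms.

199.7 ms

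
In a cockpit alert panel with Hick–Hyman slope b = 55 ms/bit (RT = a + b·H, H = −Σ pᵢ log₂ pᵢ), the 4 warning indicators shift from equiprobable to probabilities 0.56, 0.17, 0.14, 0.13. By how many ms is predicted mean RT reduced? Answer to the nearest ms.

17 ms

The RT saving is b·ΔH. Equiprobable H₀ = log₂(4) = 2.0000 bits; with the given probabilities H = 1.6828 bits.
b·(H₀ − H) = 55 × (2.0000 − 1.6828) = 17.45 ms.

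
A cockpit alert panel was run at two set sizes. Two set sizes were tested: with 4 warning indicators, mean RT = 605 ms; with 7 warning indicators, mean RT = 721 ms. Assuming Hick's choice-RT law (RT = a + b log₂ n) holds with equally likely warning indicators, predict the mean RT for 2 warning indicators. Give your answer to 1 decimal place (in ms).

Solve the two-equation system in a and b:
  b = (721 − 605) / (log₂ 7 − log₂ 4) = 116 / (2.8074 − 2) = 143.679 ms/bit
  a = 605 − 143.679 × 2 = 317.642 ms
Then RT(2) = 317.642 + 143.679 × log₂ 2 = 317.642 + 143.679 × 1 ≈ 461.321 ms.

461.3 ms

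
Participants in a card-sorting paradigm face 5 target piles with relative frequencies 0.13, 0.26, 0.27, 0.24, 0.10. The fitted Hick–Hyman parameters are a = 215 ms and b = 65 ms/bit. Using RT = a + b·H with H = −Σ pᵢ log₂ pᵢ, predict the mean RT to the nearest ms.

Entropy contributions −pᵢ log₂ pᵢ: 0.3826, 0.5053, 0.5100, 0.4941, 0.3322; sum H = 2.2243 bits.
RT = a + bH = 215 + 65·2.2243 = 359.58 ms.

360 ms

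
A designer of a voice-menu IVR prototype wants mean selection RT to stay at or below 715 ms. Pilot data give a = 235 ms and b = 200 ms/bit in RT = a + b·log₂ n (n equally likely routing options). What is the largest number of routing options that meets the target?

200·log₂ n ≤ 715 − 235 = 480, giving log₂ n ≤ 2.4000 and n ≤ 5.278. The largest whole number is 5.

5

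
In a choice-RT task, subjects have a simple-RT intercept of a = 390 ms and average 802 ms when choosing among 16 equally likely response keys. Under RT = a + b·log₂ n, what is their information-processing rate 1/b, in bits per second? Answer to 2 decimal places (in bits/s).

9.71 bits/s

Choice component = 802 − 390 = 412 ms over log₂(16) = 4 bits.
b = 412 / 4 = 103.000 ms/bit, so 1/b = 9.709 bits/s.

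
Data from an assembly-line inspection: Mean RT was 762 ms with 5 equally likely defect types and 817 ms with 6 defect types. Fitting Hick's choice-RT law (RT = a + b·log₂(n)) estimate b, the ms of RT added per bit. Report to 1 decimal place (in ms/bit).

The slope on a log₂ axis is (817 − 762) / (2.5850 − 2.3219) = 209.098 ms/bit.

209.1 ms/bit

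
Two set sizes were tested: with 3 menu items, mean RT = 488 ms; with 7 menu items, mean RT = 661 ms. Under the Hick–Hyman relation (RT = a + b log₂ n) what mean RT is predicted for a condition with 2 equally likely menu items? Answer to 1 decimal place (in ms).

405.2 ms

RT is linear in log₂ n, so two points fix the line:
  b = (661 − 488) / (log₂ 7 − log₂ 3) = 173 / (2.8074 − 1.5850) = 141.526 ms/bit
  a = 488 − 141.526 × 1.5850 = 263.687 ms
Then RT(2) = 263.687 + 141.526 × log₂ 2 = 263.687 + 141.526 × 1 ≈ 405.213 ms.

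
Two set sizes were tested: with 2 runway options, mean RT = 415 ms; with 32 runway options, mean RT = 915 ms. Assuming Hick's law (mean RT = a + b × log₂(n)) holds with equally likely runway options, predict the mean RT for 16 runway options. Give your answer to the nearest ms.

790 ms

With log₂ n on the abscissa the relation is linear; from the two conditions:
  b = (915 − 415) / (log₂ 32 − log₂ 2) = 500 / (5 − 1) = 125 ms/bit
  a = 415 − 125 × 1 = 290 ms
Then RT(16) = 290 + 125 × log₂ 16 = 290 + 125 × 4 ≈ 790.000 ms.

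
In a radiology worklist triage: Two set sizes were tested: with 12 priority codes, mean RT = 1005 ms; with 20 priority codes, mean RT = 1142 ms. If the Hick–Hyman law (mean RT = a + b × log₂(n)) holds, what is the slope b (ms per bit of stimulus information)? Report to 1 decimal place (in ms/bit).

185.9 ms/bit

The slope on a log₂ axis is (1142 − 1005) / (4.3219 − 3.5850) = 185.897 ms/bit.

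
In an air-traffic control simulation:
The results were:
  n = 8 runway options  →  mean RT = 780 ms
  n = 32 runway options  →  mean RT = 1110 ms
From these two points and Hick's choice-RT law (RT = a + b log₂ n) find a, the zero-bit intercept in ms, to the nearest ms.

b = (RT₂ − RT₁)/(log₂ n₂ − log₂ n₁) = (1110 − 780)/(5 − 3) = 165 ms/bit.
a = RT₁ − b·log₂ n₁ = 780 − 165 × 3 = 285.000 ms.

285 ms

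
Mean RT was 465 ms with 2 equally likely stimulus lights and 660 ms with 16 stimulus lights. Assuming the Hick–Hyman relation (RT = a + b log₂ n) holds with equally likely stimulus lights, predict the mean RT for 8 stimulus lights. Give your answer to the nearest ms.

Fit slope and intercept:
  b = (660 − 465) / (log₂ 16 − log₂ 2) = 195 / (4 − 1) = 65 ms/bit
  a = 465 − 65 × 1 = 400 ms
Then RT(8) = 400 + 65 × log₂ 8 = 400 + 65 × 3 ≈ 595.000 ms.

595 ms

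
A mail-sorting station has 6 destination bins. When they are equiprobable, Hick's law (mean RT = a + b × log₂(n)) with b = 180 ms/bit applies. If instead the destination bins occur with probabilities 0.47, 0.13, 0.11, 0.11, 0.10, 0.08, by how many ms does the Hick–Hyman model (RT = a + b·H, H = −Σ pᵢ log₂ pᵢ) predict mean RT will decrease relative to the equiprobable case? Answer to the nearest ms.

Equiprobable entropy H₀ = log₂ 6 = 2.5850 bits.
Skewed entropy H = −Σ pᵢ log₂ pᵢ = 2.2189 bits.
ΔRT = b·(H₀ − H) = 180 × 0.3661 = 65.90 ms.

66 ms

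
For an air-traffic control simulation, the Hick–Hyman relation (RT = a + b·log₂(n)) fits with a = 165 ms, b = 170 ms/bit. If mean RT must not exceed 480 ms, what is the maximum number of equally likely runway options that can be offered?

3

Information budget: (480 − 165)/170 = 1.8529 bits, so n ≤ 2^1.8529 = 3.612 → at most 3.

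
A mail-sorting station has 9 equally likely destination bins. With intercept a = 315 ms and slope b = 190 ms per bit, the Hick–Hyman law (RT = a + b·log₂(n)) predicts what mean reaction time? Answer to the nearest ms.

917 ms

log₂(9) = 3.1699 bits, so RT = 315 + 190 × 3.1699 ≈ 917.286 ms.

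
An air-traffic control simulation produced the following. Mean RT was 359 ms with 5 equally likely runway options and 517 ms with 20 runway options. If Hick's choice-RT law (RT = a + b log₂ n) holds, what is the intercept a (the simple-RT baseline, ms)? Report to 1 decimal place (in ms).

b = (RT₂ − RT₁)/(log₂ n₂ − log₂ n₁) = (517 − 359)/(4.3219 − 2.3219) = 79.000 ms/bit.
a = RT₁ − b·log₂ n₁ = 359 − 79.000 × 2.3219 = 175.568 ms.

175.6 ms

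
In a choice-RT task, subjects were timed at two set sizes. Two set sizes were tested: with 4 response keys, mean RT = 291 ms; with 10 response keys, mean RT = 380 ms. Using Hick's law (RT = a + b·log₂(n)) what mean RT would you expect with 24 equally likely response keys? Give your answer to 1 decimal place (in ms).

RT is linear in log₂ n, so two points fix the line:
  b = (380 − 291) / (log₂ 10 − log₂ 4) = 89 / (3.3219 − 2) = 67.326 ms/bit
  a = 291 − 67.326 × 2 = 156.348 ms
Then RT(24) = 156.348 + 67.326 × log₂ 24 = 156.348 + 67.326 × 4.5850 ≈ 465.035 ms.

465.0 ms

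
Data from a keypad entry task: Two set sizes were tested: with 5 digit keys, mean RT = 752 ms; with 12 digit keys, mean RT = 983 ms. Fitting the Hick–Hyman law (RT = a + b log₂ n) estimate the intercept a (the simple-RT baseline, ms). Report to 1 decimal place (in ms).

327.3 ms

Slope: b = (983 − 752) / (log₂ 12 − log₂ 5) = 231/1.2630 = 182.893 ms/bit.
Intercept: a = 752 − 182.893·log₂(5) = 327.336 ms.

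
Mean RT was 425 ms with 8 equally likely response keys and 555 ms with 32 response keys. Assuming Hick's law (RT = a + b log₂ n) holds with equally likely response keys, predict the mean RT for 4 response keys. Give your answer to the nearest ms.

RT is linear in log₂ n, so two points fix the line:
  b = (555 − 425) / (log₂ 32 − log₂ 8) = 130 / (5 − 3) = 65 ms/bit
  a = 425 − 65 × 3 = 230 ms
Then RT(4) = 230 + 65 × log₂ 4 = 230 + 65 × 2 ≈ 360.000 ms.

360 ms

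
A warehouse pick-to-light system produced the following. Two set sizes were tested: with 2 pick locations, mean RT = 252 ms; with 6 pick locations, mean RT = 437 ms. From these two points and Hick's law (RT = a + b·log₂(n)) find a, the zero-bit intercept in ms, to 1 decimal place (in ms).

135.3 ms

The slope on a log₂ axis is (437 − 252) / (2.5850 − 1) = 116.722 ms/bit.
a = RT₁ − b·log₂ n₁ = 252 − 116.722 × 1 = 135.278 ms.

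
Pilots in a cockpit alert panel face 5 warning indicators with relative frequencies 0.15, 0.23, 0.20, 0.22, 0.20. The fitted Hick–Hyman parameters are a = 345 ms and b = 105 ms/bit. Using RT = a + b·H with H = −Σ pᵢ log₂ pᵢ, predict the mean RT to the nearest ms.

H = 0.15·log₂(1/0.15) + 0.23·log₂(1/0.23) + 0.20·log₂(1/0.20) + 0.22·log₂(1/0.22) + 0.20·log₂(1/0.20) = 2.3076 bits.
RT = 345 + 105 × 2.3076 = 587.29 ms.

587 ms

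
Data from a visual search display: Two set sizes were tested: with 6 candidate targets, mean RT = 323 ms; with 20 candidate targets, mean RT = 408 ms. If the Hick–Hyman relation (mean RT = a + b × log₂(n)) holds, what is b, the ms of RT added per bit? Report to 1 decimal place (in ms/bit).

48.9 ms/bit

Slope: b = (408 − 323) / (log₂ 20 − log₂ 6) = 85/1.7370 = 48.936 ms/bit.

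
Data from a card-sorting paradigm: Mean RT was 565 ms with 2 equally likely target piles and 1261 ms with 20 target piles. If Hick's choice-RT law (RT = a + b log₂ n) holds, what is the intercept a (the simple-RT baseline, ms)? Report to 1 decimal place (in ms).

Slope: b = (1261 − 565) / (log₂ 20 − log₂ 2) = 696/3.3219 = 209.517 ms/bit.
Intercept: a = 565 − 209.517·log₂(2) = 355.483 ms.

355.5 ms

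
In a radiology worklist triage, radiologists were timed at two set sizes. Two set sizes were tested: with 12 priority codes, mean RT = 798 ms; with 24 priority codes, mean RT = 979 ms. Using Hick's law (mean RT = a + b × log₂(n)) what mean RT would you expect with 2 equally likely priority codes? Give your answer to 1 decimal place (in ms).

330.1 ms

Fit slope and intercept:
  b = (979 − 798) / (log₂ 24 − log₂ 12) = 181 / (4.5850 − 3.5850) = 181.000 ms/bit
  a = 798 − 181.000 × 3.5850 = 149.122 ms
Then RT(2) = 149.122 + 181.000 × log₂ 2 = 149.122 + 181.000 × 1 ≈ 330.122 ms.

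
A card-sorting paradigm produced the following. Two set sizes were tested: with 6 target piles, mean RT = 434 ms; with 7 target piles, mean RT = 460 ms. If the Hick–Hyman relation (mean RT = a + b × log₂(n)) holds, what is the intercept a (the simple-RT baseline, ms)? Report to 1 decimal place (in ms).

131.8 ms

The slope on a log₂ axis is (460 − 434) / (2.8074 − 2.5850) = 116.910 ms/bit.
Intercept: a = 434 − 116.910·log₂(6) = 131.791 ms.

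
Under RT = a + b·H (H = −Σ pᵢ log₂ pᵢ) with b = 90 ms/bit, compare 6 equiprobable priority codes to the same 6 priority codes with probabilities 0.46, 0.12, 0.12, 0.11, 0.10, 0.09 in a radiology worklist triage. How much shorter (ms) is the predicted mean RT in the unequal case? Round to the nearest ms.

Equiprobable entropy H₀ = log₂ 6 = 2.5850 bits.
Skewed entropy H = −Σ pᵢ log₂ pᵢ = 2.2446 bits.
ΔRT = b·(H₀ − H) = 90 × 0.3404 = 30.63 ms.

31 ms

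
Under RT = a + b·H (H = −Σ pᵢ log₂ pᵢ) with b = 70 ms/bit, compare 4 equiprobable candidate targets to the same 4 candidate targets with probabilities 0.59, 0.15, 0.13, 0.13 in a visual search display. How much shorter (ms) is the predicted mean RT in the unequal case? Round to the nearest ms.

Equiprobable entropy H₀ = log₂ 4 = 2.0000 bits.
Skewed entropy H = −Σ pᵢ log₂ pᵢ = 1.6249 bits.
ΔRT = b·(H₀ − H) = 70 × 0.3751 = 26.25 ms.

26 ms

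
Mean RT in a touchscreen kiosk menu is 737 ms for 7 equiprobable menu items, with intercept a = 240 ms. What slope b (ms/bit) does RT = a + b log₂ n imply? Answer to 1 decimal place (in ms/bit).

177.0 ms/bit

7 alternatives carry log₂ 7 = 2.8074 bits; the choice cost is 737 − 240 = 497 ms, so b = 497/2.8074 = 177.035 ms/bit.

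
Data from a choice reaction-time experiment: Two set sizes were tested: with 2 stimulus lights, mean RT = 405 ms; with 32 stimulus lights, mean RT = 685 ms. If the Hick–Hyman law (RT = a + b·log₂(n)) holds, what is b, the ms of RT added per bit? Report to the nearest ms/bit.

70 ms/bit

Slope: b = (685 − 405) / (log₂ 32 − log₂ 2) = 280/4.0000 = 70 ms/bit.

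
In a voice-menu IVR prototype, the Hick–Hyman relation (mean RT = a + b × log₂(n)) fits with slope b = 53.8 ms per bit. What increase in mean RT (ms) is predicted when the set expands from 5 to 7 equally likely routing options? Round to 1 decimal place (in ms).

26.1 ms

Only the slope matters, since a is common to both: ΔRT = b·log₂(n₂/n₁).
log₂(7) − log₂(5) = 2.8074 − 2.3219 = 0.4854.
ΔRT = 53.8 × 0.4854 = 26.116 ms.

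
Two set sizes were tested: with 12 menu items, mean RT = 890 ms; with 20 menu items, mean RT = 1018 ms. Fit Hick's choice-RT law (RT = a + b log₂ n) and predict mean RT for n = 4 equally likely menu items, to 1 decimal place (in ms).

Solve the two-equation system in a and b:
  b = (1018 − 890) / (log₂ 20 − log₂ 12) = 128 / (4.3219 − 3.5850) = 173.685 ms/bit
  a = 890 − 173.685 × 3.5850 = 267.345 ms
Then RT(4) = 267.345 + 173.685 × log₂ 4 = 267.345 + 173.685 × 2 ≈ 614.716 ms.

614.7 ms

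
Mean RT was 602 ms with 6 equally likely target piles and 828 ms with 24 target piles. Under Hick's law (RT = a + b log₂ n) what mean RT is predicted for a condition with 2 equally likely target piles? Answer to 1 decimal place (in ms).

Fit slope and intercept:
  b = (828 − 602) / (log₂ 24 − log₂ 6) = 226 / (4.5850 − 2.5850) = 113.000 ms/bit
  a = 602 − 113.000 × 2.5850 = 309.899 ms
Then RT(2) = 309.899 + 113.000 × log₂ 2 = 309.899 + 113.000 × 1 ≈ 422.899 ms.

422.9 ms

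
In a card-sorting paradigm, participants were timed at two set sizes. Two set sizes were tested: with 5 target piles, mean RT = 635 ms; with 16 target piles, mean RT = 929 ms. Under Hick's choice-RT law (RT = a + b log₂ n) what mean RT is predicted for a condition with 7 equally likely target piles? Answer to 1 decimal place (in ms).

720.0 ms

RT is linear in log₂ n, so two points fix the line:
  b = (929 − 635) / (log₂ 16 − log₂ 5) = 294 / (4 − 2.3219) = 175.201 ms/bit
  a = 635 − 175.201 × 2.3219 = 228.196 ms
Then RT(7) = 228.196 + 175.201 × log₂ 7 = 228.196 + 175.201 × 2.8074 ≈ 720.047 ms.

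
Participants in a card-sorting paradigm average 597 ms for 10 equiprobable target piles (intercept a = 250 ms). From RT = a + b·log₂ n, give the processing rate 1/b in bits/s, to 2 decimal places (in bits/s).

Choice component = 597 − 250 = 347 ms over log₂(10) = 3.3219 bits.
b = 347 / 3.3219 = 104.457 ms/bit, so 1/b = 9.573 bits/s.

9.57 bits/s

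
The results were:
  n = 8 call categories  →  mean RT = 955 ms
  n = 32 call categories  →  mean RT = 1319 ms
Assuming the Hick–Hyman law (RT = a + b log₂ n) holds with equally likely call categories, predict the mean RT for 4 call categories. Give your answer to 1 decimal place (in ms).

773.0 ms

RT is linear in log₂ n, so two points fix the line:
  b = (1319 − 955) / (log₂ 32 − log₂ 8) = 364 / (5 − 3) = 182.000 ms/bit
  a = 955 − 182.000 × 3 = 409.000 ms
Then RT(4) = 409.000 + 182.000 × log₂ 4 = 409.000 + 182.000 × 2 ≈ 773.000 ms.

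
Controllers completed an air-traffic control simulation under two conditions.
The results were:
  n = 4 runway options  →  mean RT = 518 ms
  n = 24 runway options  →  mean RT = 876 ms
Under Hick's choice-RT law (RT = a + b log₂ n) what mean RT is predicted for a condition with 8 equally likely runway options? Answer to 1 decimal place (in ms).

RT is linear in log₂ n, so two points fix the line:
  b = (876 − 518) / (log₂ 24 − log₂ 4) = 358 / (4.5850 − 2) = 138.493 ms/bit
  a = 518 − 138.493 × 2 = 241.013 ms
Then RT(8) = 241.013 + 138.493 × log₂ 8 = 241.013 + 138.493 × 3 ≈ 656.493 ms.

656.5 ms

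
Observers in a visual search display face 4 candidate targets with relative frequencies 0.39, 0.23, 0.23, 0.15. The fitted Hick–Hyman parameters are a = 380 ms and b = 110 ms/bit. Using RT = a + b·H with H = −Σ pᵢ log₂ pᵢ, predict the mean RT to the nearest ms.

591 ms

H = 0.39·log₂(1/0.39) + 0.23·log₂(1/0.23) + 0.23·log₂(1/0.23) + 0.15·log₂(1/0.15) = 1.9157 bits.
RT = 380 + 110 × 1.9157 = 590.72 ms.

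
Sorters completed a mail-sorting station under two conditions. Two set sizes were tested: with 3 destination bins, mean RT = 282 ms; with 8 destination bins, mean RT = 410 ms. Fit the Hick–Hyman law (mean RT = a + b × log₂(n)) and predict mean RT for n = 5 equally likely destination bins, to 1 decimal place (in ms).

Fit slope and intercept:
  b = (410 − 282) / (log₂ 8 − log₂ 3) = 128 / (3 − 1.5850) = 90.457 ms/bit
  a = 282 − 90.457 × 1.5850 = 138.629 ms
Then RT(5) = 138.629 + 90.457 × log₂ 5 = 138.629 + 90.457 × 2.3219 ≈ 348.664 ms.

348.7 ms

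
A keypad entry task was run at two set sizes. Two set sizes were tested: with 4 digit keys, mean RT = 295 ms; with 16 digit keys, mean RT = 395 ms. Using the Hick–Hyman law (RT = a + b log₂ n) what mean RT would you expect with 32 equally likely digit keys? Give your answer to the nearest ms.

Fit slope and intercept:
  b = (395 − 295) / (log₂ 16 − log₂ 4) = 100 / (4 − 2) = 50 ms/bit
  a = 295 − 50 × 2 = 195 ms
Then RT(32) = 195 + 50 × log₂ 32 = 195 + 50 × 5 ≈ 445.000 ms.

445 ms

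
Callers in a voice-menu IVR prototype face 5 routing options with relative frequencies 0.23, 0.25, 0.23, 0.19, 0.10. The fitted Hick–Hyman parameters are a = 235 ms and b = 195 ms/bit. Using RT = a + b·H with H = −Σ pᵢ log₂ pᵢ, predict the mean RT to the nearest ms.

Entropy contributions −pᵢ log₂ pᵢ: 0.4877, 0.5000, 0.4877, 0.4552, 0.3322; sum H = 2.2628 bits.
RT = a + bH = 235 + 195·2.2628 = 676.24 ms.

676 ms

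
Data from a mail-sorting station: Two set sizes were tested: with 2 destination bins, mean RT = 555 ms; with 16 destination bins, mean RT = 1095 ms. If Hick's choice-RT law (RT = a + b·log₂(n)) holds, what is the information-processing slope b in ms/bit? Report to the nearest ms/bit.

180 ms/bit

The slope on a log₂ axis is (1095 − 555) / (4 − 1) = 180 ms/bit.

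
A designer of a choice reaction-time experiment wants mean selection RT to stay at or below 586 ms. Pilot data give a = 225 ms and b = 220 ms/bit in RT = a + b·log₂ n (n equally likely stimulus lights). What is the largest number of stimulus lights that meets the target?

3

Set 225 + 220·log₂ n ≤ 586 → log₂ n ≤ (586 − 225)/220 = 1.6409.
So n ≤ 2^1.6409 = 3.119; the largest integer n is 3.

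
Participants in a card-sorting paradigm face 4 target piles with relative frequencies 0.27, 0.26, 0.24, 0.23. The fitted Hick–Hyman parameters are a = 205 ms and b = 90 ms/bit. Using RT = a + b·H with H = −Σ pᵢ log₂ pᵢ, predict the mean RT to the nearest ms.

Entropy contributions −pᵢ log₂ pᵢ: 0.5100, 0.5053, 0.4941, 0.4877; sum H = 1.9971 bits.
RT = a + bH = 205 + 90·1.9971 = 384.74 ms.

385 ms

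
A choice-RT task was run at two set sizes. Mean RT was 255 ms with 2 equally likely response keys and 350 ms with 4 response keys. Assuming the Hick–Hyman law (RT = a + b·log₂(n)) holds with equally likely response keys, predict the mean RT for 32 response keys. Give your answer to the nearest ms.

With log₂ n on the abscissa the relation is linear; from the two conditions:
  b = (350 − 255) / (log₂ 4 − log₂ 2) = 95 / (2 − 1) = 95 ms/bit
  a = 255 − 95 × 1 = 160 ms
Then RT(32) = 160 + 95 × log₂ 32 = 160 + 95 × 5 ≈ 635.000 ms.

635 ms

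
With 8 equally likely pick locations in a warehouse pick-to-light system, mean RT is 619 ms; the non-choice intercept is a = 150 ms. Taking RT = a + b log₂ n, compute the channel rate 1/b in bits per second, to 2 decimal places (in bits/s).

b = (619 − 150)/log₂ 8 = 469/3 = 156.333 ms per bit = 0.15633 s/bit; the reciprocal is 6.397 bits/s.

6.40 bits/s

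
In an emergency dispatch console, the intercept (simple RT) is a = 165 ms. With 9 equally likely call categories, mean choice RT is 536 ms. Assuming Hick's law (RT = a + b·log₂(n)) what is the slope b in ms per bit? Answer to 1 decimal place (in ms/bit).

b = (536 − 165) / log₂(9) = 371 / 3.1699 = 117.037 ms/bit.

117.0 ms/bit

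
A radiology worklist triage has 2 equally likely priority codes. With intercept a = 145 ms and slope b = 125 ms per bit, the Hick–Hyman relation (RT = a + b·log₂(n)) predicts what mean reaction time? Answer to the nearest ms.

log₂(2) = 1 bits, so RT = 145 + 125 × 1 ≈ 270.000 ms.

270 ms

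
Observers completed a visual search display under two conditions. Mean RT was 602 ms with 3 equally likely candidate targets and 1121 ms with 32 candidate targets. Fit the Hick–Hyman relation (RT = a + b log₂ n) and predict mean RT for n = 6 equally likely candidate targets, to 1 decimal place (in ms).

With log₂ n on the abscissa the relation is linear; from the two conditions:
  b = (1121 − 602) / (log₂ 32 − log₂ 3) = 519 / (5 − 1.5850) = 151.975 ms/bit
  a = 602 − 151.975 × 1.5850 = 361.125 ms
Then RT(6) = 361.125 + 151.975 × log₂ 6 = 361.125 + 151.975 × 2.5850 ≈ 753.975 ms.

754.0 ms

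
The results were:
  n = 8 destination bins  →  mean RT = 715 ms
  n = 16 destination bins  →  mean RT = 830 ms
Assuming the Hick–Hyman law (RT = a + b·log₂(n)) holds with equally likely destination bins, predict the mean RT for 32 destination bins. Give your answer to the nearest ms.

With log₂ n on the abscissa the relation is linear; from the two conditions:
  b = (830 − 715) / (log₂ 16 − log₂ 8) = 115 / (4 − 3) = 115 ms/bit
  a = 715 − 115 × 3 = 370 ms
Then RT(32) = 370 + 115 × log₂ 32 = 370 + 115 × 5 ≈ 945.000 ms.

945 ms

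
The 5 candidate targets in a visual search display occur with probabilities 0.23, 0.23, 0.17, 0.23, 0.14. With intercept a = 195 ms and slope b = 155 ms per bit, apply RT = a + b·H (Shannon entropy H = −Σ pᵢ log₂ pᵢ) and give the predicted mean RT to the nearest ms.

551 ms

Entropy contributions −pᵢ log₂ pᵢ: 0.4877, 0.4877, 0.4346, 0.4877, 0.3971; sum H = 2.2947 bits.
RT = a + bH = 195 + 155·2.2947 = 550.68 ms.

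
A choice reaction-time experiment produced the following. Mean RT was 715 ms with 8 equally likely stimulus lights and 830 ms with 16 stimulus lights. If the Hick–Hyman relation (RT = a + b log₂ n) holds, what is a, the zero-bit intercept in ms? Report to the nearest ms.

370 ms

Slope: b = (830 − 715) / (log₂ 16 − log₂ 8) = 115/1.0000 = 115 ms/bit.
Intercept: a = 715 − 115·log₂(8) = 370.000 ms.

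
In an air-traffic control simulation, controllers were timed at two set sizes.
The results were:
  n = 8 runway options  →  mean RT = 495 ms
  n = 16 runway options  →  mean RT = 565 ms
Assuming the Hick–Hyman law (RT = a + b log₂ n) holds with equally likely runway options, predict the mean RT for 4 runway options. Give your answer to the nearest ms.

RT is linear in log₂ n, so two points fix the line:
  b = (565 − 495) / (log₂ 16 − log₂ 8) = 70 / (4 − 3) = 70 ms/bit
  a = 495 − 70 × 3 = 285 ms
Then RT(4) = 285 + 70 × log₂ 4 = 285 + 70 × 2 ≈ 425.000 ms.

425 ms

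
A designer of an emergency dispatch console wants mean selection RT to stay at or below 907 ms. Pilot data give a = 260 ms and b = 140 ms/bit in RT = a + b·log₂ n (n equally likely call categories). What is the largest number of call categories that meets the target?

Set 260 + 140·log₂ n ≤ 907 → log₂ n ≤ (907 − 260)/140 = 4.6214.
So n ≤ 2^4.6214 = 24.614; the largest integer n is 24.

24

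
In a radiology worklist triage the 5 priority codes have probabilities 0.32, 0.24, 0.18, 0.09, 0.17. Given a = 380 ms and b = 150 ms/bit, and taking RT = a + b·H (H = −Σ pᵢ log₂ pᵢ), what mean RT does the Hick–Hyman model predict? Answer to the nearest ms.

712 ms

Entropy contributions −pᵢ log₂ pᵢ: 0.5260, 0.4941, 0.4453, 0.3127, 0.4346; sum H = 2.2127 bits.
RT = a + bH = 380 + 150·2.2127 = 711.91 ms.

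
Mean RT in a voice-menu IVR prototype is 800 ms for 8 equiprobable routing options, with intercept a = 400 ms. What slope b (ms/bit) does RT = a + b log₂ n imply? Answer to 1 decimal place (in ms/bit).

8 alternatives carry log₂ 8 = 3 bits; the choice cost is 800 − 400 = 400 ms, so b = 400/3 = 133.333 ms/bit.

133.3 ms/bit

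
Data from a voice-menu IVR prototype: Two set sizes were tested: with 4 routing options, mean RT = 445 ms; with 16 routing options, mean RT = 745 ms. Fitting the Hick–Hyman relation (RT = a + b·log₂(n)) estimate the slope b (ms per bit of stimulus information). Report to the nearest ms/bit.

b = (RT₂ − RT₁)/(log₂ n₂ − log₂ n₁) = (745 − 445)/(4 − 2) = 150 ms/bit.

150 ms/bit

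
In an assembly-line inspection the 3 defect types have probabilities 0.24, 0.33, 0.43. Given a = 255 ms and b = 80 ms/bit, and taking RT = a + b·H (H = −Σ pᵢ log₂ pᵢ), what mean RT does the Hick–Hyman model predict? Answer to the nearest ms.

379 ms

Entropy contributions −pᵢ log₂ pᵢ: 0.4941, 0.5278, 0.5236; sum H = 1.5455 bits.
RT = a + bH = 255 + 80·1.5455 = 378.64 ms.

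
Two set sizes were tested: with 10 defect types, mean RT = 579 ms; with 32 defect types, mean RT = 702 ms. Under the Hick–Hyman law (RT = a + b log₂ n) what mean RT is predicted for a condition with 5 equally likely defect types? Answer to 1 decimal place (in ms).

505.7 ms

Solve the two-equation system in a and b:
  b = (702 − 579) / (log₂ 32 − log₂ 10) = 123 / (5 − 3.3219) = 73.298 ms/bit
  a = 579 − 73.298 × 3.3219 = 335.508 ms
Then RT(5) = 335.508 + 73.298 × log₂ 5 = 335.508 + 73.298 × 2.3219 ≈ 505.702 ms.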